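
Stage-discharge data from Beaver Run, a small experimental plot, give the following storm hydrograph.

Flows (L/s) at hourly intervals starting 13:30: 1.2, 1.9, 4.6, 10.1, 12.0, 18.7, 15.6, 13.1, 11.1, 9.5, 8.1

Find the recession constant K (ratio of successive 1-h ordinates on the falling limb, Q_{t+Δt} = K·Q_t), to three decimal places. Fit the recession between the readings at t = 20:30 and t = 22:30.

K ≈ 0.852

Using the recession-limb readings at t = 20:30 and t = 22:30: Q falls from 13.1 to 9.5 L/s over 2 intervals.
K = (Q₂/Q₁)^(1/2) = (9.5/13.1)^(1/2) = 0.852.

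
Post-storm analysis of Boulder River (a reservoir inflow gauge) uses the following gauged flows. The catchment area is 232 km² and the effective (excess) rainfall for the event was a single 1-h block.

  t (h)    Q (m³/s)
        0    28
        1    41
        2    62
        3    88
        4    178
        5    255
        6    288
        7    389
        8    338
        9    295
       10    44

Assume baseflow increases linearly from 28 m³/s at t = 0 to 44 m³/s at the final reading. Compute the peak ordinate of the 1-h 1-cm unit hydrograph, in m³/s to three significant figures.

Direct runoff: 0.00, 11.40, 30.80, 55.20, 143.60, 219.00, 250.40, 349.80, 297.20, 252.60, 0.00 m³/s; ΣQ_DR = 1610 m³/s, peak = 349.80 m³/s.
Runoff depth d = ΣQ_DR·Δt / A = 1610 × 3600 / (232 km²) = 24.98 mm.
The 1-cm UH is the DRH scaled by (10 mm)/d, so U_p = 349.80 × 10/24.98 = 140 m³/s.

U_p ≈ 140 m³/s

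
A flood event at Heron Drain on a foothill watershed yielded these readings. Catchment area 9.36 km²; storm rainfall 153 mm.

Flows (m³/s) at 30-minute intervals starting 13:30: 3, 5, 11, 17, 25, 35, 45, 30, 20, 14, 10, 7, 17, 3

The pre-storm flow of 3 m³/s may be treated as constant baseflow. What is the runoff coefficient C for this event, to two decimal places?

ΣQ_DR = 200.0 m³/s; V = ΣQ_DR·Δt = 3.600 × 10^5 m³.
Runoff depth d = V / A = 38.46 mm.
C = d / P = 38.46 / 153 = 0.25.

C ≈ 0.25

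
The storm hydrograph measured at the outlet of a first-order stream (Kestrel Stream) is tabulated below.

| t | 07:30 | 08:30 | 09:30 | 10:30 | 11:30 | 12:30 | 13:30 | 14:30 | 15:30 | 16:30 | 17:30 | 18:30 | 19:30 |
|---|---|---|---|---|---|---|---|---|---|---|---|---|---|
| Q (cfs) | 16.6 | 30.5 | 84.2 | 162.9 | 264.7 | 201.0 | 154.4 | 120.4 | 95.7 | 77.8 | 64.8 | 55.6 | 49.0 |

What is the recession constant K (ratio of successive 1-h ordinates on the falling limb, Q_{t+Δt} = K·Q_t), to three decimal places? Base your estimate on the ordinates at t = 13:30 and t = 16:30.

Using the recession-limb readings at t = 13:30 and t = 16:30: Q falls from 154.4 to 77.8 cfs over 3 intervals.
K = (Q₂/Q₁)^(1/3) = (77.8/154.4)^(1/3) = 0.796.

K ≈ 0.796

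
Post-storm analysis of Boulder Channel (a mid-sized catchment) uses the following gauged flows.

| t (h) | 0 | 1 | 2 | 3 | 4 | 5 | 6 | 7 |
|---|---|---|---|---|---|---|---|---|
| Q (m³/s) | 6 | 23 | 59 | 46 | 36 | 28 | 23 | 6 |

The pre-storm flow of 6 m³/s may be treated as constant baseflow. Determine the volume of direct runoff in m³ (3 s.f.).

Direct-runoff ordinates (Q − Q_b): 0.0, 17.0, 53.0, 40.0, 30.0, 22.0, 17.0, 0.0 m³/s.
ΣQ_DR = 179.0 m³/s.
With Δt = 1 h = 3600 s, V = ΣQ_DR · Δt = 179.0 × 3600 = 6.44 × 10^5 m³.

V ≈ 6.44 × 10^5 m³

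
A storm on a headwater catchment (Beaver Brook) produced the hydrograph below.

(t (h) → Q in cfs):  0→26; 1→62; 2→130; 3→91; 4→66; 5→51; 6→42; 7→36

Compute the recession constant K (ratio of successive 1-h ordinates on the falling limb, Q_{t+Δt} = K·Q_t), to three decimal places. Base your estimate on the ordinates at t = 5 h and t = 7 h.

Using the recession-limb readings at t = 5 h and t = 7 h: Q falls from 51 to 36 cfs over 2 intervals.
K = (Q₂/Q₁)^(1/2) = (36/51)^(1/2) = 0.840.

K ≈ 0.840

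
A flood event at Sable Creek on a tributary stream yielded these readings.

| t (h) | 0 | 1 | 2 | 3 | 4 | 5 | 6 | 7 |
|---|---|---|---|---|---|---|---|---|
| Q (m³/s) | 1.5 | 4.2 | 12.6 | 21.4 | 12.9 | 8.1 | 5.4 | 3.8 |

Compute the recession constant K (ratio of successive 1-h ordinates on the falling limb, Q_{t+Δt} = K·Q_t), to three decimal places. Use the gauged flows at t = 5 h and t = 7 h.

K ≈ 0.685

Using the recession-limb readings at t = 5 h and t = 7 h: Q falls from 8.1 to 3.8 m³/s over 2 intervals.
K = (Q₂/Q₁)^(1/2) = (3.8/8.1)^(1/2) = 0.685.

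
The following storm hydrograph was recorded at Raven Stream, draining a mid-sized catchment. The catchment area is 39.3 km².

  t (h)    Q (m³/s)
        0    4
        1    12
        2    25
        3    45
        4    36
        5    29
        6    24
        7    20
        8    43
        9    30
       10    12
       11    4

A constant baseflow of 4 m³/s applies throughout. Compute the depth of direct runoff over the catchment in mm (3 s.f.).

d ≈ 21.6 mm

Direct runoff: 0.0, 8.0, 21.0, 41.0, 32.0, 25.0, 20.0, 16.0, 39.0, 26.0, 8.0, 0.0 m³/s; ΣQ_DR = 236.0 m³/s.
V = ΣQ_DR · Δt = 236.0 × 3600 s = 8.496 × 10^5 m³.
Over A = 39.3 km², depth = V / A = 21.6 mm.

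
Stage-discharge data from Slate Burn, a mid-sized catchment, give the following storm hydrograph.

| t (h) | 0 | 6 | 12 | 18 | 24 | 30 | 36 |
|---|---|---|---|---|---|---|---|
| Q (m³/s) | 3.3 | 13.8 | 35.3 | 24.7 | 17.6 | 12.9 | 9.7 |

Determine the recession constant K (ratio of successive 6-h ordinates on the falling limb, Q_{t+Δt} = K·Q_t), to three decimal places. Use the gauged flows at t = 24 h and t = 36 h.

Using the recession-limb readings at t = 24 h and t = 36 h: Q falls from 17.6 to 9.7 m³/s over 2 intervals.
K = (Q₂/Q₁)^(1/2) = (9.7/17.6)^(1/2) = 0.742.

K ≈ 0.742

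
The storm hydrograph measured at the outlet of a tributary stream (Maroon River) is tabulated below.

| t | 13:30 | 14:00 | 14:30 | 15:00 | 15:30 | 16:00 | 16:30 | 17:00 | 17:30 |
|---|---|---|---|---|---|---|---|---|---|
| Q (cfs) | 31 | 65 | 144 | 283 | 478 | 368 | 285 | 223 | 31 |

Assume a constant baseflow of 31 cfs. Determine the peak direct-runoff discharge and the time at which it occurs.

Subtracting baseflow gives direct-runoff ordinates: 0.0, 34.0, 113.0, 252.0, 447.0, 337.0, 254.0, 192.0, 0.0 cfs.
The maximum is 447.0 cfs, occurring at the reading for t = 15:30.

Q_p = 447.0 cfs at t = 15:30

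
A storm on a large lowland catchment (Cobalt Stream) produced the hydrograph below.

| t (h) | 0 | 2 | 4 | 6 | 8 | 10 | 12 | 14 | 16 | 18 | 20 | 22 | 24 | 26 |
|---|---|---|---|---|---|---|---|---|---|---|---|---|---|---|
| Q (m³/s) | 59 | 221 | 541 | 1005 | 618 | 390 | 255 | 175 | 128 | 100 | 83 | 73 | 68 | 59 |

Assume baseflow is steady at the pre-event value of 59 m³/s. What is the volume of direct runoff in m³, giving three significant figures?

Direct-runoff ordinates (Q − Q_b): 0.0, 162.0, 482.0, 946.0, 559.0, 331.0, 196.0, 116.0, 69.0, 41.0, 24.0, 14.0, 9.0, 0.0 m³/s.
ΣQ_DR = 2949 m³/s.
With Δt = 2 h = 7200 s, V = ΣQ_DR · Δt = 2949 × 7200 = 2.12 × 10^7 m³.

V ≈ 2.12 × 10^7 m³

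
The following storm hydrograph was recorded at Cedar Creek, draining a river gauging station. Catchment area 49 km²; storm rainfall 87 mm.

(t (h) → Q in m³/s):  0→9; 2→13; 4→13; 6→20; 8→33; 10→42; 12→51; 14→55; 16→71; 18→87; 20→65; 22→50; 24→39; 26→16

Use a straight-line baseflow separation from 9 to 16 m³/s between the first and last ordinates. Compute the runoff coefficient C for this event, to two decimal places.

C ≈ 0.66

ΣQ_DR = 389.0 m³/s; V = ΣQ_DR·Δt = 2.801 × 10^6 m³.
Runoff depth d = V / A = 57.16 mm.
C = d / P = 57.16 / 87 = 0.66.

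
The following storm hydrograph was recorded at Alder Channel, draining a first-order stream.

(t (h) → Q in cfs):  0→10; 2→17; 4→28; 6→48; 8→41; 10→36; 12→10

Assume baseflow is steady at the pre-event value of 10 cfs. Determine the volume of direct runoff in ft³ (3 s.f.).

Direct-runoff ordinates (Q − Q_b): 0.0, 7.0, 18.0, 38.0, 31.0, 26.0, 0.0 cfs.
ΣQ_DR = 120.0 cfs.
With Δt = 2 h = 7200 s, V = ΣQ_DR · Δt = 120.0 × 7200 = 8.64 × 10^5 ft³.

V ≈ 8.64 × 10^5 ft³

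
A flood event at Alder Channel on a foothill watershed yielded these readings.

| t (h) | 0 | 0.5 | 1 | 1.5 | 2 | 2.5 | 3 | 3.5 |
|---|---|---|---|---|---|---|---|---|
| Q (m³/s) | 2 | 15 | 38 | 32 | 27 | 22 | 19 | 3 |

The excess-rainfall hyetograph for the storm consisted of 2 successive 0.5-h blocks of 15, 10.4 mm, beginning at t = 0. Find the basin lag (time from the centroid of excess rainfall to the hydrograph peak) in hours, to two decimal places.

t_L ≈ 0.55 h

Centroid of excess rainfall: t_c = Σ P_i·t̄_i / ΣP_i = 0.4547 h (block centres at 0.25, 0.75 h).
Hydrograph peak occurs at t = 1 h, so basin lag t_L = 1 − 0.4547 = 0.55 h.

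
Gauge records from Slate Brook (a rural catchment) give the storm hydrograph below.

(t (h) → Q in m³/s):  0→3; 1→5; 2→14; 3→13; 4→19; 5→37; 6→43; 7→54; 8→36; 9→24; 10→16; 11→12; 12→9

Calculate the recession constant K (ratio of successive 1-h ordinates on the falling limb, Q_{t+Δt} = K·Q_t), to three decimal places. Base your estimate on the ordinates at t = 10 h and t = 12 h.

Using the recession-limb readings at t = 10 h and t = 12 h: Q falls from 16 to 9 m³/s over 2 intervals.
K = (Q₂/Q₁)^(1/2) = (9/16)^(1/2) = 0.750.

K ≈ 0.750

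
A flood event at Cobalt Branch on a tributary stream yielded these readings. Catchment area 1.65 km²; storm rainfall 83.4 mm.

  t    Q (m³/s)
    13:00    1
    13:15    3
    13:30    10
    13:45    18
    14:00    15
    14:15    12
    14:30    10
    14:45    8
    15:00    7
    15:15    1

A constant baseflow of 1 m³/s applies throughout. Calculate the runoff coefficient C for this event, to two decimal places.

C ≈ 0.49

ΣQ_DR = 75.00 m³/s; V = ΣQ_DR·Δt = 67500 m³.
Runoff depth d = V / A = 40.91 mm.
C = d / P = 40.91 / 83.4 = 0.49.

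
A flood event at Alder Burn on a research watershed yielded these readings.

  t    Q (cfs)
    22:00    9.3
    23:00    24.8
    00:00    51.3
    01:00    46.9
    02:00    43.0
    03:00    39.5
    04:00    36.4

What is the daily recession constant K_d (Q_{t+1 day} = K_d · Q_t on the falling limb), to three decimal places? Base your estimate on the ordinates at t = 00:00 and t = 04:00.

K_d ≈ 0.128

Between t = 00:00 and t = 04:00 the flow falls from 51.3 to 36.4 cfs over 4×1 h = 4 h.
Per-interval ratio K = (36.4/51.3)^(1/4) = 0.9178; K_d = K^(24/1) = 0.128.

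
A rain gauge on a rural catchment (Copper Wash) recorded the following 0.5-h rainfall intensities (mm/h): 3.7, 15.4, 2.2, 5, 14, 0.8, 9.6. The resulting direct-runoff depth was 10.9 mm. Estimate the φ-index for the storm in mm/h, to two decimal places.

Only the 3 blocks with intensity above φ contribute runoff: 15.4, 14, 9.6 mm/h.
Σ(I−φ)·Δt = d  ⇒  (15.4+14+9.6 − 3φ)·0.5 = 10.9
φ = (39.00 − 10.9/0.5) / 3 = 5.73 mm/h.

φ ≈ 5.73 mm/h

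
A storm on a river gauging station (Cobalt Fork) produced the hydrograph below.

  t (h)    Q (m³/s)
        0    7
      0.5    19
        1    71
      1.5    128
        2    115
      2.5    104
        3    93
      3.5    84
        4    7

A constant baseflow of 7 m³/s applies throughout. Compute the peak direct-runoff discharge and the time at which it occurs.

Subtracting baseflow gives direct-runoff ordinates: 0.0, 12.0, 64.0, 121.0, 108.0, 97.0, 86.0, 77.0, 0.0 m³/s.
The maximum is 121.0 m³/s, occurring at the reading for t = 1.5 h.

Q_p = 121.0 m³/s at t = 1.5 h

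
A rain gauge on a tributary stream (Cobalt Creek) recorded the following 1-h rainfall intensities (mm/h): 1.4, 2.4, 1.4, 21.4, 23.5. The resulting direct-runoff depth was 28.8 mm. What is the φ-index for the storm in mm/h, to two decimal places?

φ ≈ 8.05 mm/h

Only the 2 blocks with intensity above φ contribute runoff: 21.4, 23.5 mm/h.
Σ(I−φ)·Δt = d  ⇒  (21.4+23.5 − 2φ)·1 = 28.8
φ = (44.90 − 28.8/1) / 2 = 8.05 mm/h.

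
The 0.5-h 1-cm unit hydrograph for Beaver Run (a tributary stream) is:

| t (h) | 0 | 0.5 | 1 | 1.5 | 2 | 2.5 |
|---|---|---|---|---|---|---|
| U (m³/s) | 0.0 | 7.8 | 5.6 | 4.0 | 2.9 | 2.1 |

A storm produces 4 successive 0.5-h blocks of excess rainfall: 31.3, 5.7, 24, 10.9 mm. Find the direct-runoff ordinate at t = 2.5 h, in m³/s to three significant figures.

Q ≈ 23.9 m³/s

By discrete convolution, Q_j = Σ (P_i / 10 mm) · U_{j−i}.
At t = 2.5 h (j=5): Q = (31.3/10)·2.1 + (5.7/10)·2.9 + (24/10)·4.0 + (10.9/10)·5.6 = 23.9 m³/s.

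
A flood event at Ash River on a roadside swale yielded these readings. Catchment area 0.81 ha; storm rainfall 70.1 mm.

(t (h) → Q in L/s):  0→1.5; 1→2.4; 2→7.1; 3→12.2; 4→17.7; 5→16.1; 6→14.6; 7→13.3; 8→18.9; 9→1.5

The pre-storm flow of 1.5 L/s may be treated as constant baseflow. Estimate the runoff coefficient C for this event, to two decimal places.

C ≈ 0.57

ΣQ_DR = 90.30 L/s; V = ΣQ_DR·Δt = 3.251 × 10^5 L.
Runoff depth d = V / A = 40.13 mm.
C = d / P = 40.13 / 70.1 = 0.57.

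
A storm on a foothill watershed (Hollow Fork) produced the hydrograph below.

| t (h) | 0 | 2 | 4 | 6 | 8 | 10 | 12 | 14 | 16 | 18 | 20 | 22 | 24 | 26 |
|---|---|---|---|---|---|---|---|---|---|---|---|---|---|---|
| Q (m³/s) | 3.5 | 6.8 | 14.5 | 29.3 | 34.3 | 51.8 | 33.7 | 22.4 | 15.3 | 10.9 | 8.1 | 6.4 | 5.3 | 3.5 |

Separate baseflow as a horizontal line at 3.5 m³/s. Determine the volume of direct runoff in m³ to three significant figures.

V ≈ 1.42 × 10^6 m³

Direct-runoff ordinates (Q − Q_b): 0.0, 3.3, 11.0, 25.8, 30.8, 48.3, 30.2, 18.9, 11.8, 7.4, 4.6, 2.9, 1.8, 0.0 m³/s.
ΣQ_DR = 196.8 m³/s.
With Δt = 2 h = 7200 s, V = ΣQ_DR · Δt = 196.8 × 7200 = 1.42 × 10^6 m³.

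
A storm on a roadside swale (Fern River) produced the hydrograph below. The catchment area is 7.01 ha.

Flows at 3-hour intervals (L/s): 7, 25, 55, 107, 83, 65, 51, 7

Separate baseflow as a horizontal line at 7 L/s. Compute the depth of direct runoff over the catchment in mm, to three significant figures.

d ≈ 53.0 mm

Direct runoff: 0.0, 18.0, 48.0, 100.0, 76.0, 58.0, 44.0, 0.0 L/s; ΣQ_DR = 344.0 L/s.
V = ΣQ_DR · Δt = 344.0 × 10800 s = 3.715 × 10^6 L.
Over A = 7.01 ha, depth = V / A = 53.0 mm.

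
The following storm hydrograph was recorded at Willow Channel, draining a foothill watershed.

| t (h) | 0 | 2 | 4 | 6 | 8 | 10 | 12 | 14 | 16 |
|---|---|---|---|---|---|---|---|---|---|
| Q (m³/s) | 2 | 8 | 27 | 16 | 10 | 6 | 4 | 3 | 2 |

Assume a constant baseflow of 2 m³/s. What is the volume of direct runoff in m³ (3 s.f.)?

V ≈ 4.32 × 10^5 m³

Direct-runoff ordinates (Q − Q_b): 0.0, 6.0, 25.0, 14.0, 8.0, 4.0, 2.0, 1.0, 0.0 m³/s.
ΣQ_DR = 60.00 m³/s.
With Δt = 2 h = 7200 s, V = ΣQ_DR · Δt = 60.00 × 7200 = 4.32 × 10^5 m³.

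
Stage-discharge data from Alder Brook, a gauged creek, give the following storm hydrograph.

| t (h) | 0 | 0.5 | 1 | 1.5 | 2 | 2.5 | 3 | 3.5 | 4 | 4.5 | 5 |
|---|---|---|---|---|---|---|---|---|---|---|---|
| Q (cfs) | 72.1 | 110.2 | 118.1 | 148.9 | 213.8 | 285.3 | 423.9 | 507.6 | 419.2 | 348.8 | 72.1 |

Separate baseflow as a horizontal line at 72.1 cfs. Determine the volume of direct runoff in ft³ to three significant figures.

Direct-runoff ordinates (Q − Q_b): 0.0, 38.1, 46.0, 76.8, 141.7, 213.2, 351.8, 435.5, 347.1, 276.7, 0.0 cfs.
ΣQ_DR = 1927 cfs.
With Δt = 0.5 h = 1800 s, V = ΣQ_DR · Δt = 1927 × 1800 = 3.47 × 10^6 ft³.

V ≈ 3.47 × 10^6 ft³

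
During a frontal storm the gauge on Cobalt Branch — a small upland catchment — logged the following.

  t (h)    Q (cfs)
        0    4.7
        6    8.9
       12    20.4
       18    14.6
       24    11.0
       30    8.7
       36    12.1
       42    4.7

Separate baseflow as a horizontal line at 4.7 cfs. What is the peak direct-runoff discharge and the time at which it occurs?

Subtracting baseflow gives direct-runoff ordinates: 0.0, 4.2, 15.7, 9.9, 6.3, 4.0, 7.4, 0.0 cfs.
The maximum is 15.7 cfs, occurring at the reading for t = 12 h.

Q_p = 15.7 cfs at t = 12 h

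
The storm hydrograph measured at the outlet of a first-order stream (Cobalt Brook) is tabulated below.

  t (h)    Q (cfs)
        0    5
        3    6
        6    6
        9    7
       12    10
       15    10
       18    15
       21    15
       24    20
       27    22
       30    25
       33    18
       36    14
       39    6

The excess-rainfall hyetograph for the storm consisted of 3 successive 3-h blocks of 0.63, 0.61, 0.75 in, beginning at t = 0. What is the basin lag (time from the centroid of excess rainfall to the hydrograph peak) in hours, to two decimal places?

Centroid of excess rainfall: t_c = Σ P_i·t̄_i / ΣP_i = 4.6809 h (block centres at 1.5, 4.5, 7.5 h).
Hydrograph peak occurs at t = 30 h, so basin lag t_L = 30 − 4.6809 = 25.32 h.

t_L ≈ 25.32 h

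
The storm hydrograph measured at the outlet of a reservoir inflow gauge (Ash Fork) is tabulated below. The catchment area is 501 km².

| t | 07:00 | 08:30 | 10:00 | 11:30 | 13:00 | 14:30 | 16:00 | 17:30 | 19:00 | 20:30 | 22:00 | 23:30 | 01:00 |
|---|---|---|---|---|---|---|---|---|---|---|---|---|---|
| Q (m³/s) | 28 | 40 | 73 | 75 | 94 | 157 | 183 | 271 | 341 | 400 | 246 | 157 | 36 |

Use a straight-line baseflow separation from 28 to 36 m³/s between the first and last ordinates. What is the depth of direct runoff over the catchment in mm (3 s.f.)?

Direct runoff: 0.00, 11.33, 43.67, 45.00, 63.33, 125.67, 151.00, 238.33, 307.67, 366.00, 211.33, 121.67, 0.00 m³/s; ΣQ_DR = 1685 m³/s.
V = ΣQ_DR · Δt = 1685 × 5400 s = 9.099 × 10^6 m³.
Over A = 501 km², depth = V / A = 18.2 mm.

d ≈ 18.2 mm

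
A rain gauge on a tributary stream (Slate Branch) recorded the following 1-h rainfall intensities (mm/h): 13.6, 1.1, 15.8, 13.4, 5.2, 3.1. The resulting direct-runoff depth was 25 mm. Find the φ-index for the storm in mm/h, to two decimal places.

φ ≈ 5.93 mm/h

Only the 3 blocks with intensity above φ contribute runoff: 13.6, 15.8, 13.4 mm/h.
Σ(I−φ)·Δt = d  ⇒  (13.6+15.8+13.4 − 3φ)·1 = 25
φ = (42.80 − 25/1) / 3 = 5.93 mm/h.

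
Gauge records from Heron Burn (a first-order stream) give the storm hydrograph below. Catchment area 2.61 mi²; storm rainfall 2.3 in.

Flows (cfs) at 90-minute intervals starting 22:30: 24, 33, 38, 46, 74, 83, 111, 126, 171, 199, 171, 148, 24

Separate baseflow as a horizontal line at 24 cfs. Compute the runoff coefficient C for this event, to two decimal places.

ΣQ_DR = 936.0 cfs; V = ΣQ_DR·Δt = 5.054 × 10^6 ft³.
Runoff depth d = V / A = 0.8336 in.
C = d / P = 0.8336 / 2.3 = 0.36.

C ≈ 0.36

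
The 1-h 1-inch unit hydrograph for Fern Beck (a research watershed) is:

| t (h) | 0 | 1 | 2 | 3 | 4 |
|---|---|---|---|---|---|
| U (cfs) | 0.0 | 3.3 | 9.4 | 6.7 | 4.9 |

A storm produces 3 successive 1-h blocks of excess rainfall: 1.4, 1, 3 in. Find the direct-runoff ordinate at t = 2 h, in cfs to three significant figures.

By discrete convolution, Q_j = Σ (P_i / 1 in) · U_{j−i}.
At t = 2 h (j=2): Q = (1.4/1)·9.4 + (1/1)·3.3 + (3/1)·0.0 = 16.5 cfs.

Q ≈ 16.5 cfs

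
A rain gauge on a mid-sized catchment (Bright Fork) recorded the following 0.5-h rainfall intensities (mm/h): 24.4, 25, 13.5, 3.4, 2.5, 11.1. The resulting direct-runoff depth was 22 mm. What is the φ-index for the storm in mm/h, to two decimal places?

Only the 4 blocks with intensity above φ contribute runoff: 24.4, 25, 13.5, 11.1 mm/h.
Σ(I−φ)·Δt = d  ⇒  (24.4+25+13.5+11.1 − 4φ)·0.5 = 22
φ = (74.00 − 22/0.5) / 4 = 7.50 mm/h.

φ ≈ 7.50 mm/h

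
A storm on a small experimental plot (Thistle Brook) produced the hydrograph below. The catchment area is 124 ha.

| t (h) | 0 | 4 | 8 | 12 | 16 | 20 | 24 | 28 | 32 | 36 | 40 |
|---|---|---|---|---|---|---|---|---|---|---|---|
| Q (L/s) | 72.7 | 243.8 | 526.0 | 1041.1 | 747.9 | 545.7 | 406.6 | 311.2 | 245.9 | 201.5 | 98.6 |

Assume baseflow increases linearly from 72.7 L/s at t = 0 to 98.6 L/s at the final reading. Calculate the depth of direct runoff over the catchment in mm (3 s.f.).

Direct runoff: 0.00, 168.51, 448.12, 960.63, 664.84, 460.05, 318.36, 220.37, 152.48, 105.49, 0.00 L/s; ΣQ_DR = 3499 L/s.
V = ΣQ_DR · Δt = 3499 × 14400 s = 5.038 × 10^7 L.
Over A = 124 ha, depth = V / A = 40.6 mm.

d ≈ 40.6 mm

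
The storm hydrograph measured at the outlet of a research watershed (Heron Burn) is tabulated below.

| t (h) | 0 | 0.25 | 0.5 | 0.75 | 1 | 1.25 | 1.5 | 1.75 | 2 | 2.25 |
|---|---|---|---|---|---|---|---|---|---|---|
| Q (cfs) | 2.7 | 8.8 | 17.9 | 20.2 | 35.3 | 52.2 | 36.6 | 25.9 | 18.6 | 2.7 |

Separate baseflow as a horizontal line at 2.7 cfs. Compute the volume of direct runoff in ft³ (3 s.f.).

V ≈ 1.75 × 10^5 ft³

Direct-runoff ordinates (Q − Q_b): 0.0, 6.1, 15.2, 17.5, 32.6, 49.5, 33.9, 23.2, 15.9, 0.0 cfs.
ΣQ_DR = 193.9 cfs.
With Δt = 0.25 h = 900 s, V = ΣQ_DR · Δt = 193.9 × 900 = 1.75 × 10^5 ft³.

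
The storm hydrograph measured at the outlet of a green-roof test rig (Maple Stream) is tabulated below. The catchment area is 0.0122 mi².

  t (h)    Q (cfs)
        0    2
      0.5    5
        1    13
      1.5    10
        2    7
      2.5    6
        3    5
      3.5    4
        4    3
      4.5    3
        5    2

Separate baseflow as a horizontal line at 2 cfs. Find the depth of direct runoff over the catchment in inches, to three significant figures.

d ≈ 2.41 in

Direct runoff: 0.0, 3.0, 11.0, 8.0, 5.0, 4.0, 3.0, 2.0, 1.0, 1.0, 0.0 cfs; ΣQ_DR = 38.00 cfs.
V = ΣQ_DR · Δt = 38.00 × 1800 s = 68400 ft³.
Over A = 0.0122 mi², depth = V / A = 2.41 in.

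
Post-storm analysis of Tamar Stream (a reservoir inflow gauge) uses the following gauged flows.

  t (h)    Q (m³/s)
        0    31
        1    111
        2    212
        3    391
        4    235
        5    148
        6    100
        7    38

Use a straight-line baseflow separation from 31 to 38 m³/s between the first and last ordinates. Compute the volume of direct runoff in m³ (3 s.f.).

V ≈ 3.56 × 10^6 m³

Direct-runoff ordinates (Q − Q_b): 0.00, 79.00, 179.00, 357.00, 200.00, 112.00, 63.00, 0.00 m³/s.
ΣQ_DR = 990.0 m³/s.
With Δt = 1 h = 3600 s, V = ΣQ_DR · Δt = 990.0 × 3600 = 3.56 × 10^6 m³.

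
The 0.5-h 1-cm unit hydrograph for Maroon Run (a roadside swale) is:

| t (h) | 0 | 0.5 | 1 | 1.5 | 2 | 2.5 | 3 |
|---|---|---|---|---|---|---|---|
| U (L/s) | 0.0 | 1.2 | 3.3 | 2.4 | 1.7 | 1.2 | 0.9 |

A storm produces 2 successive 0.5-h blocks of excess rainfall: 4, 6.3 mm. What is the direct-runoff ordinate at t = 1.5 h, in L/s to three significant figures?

Q ≈ 3.04 L/s

By discrete convolution, Q_j = Σ (P_i / 10 mm) · U_{j−i}.
At t = 1.5 h (j=3): Q = (4/10)·2.4 + (6.3/10)·3.3 = 3.04 L/s.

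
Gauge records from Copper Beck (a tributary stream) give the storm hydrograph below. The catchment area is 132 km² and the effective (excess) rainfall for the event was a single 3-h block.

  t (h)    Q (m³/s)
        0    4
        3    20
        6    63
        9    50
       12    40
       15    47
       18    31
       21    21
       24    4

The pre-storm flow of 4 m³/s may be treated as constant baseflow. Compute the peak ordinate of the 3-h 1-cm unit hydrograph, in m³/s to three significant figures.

Direct runoff: 0.0, 16.0, 59.0, 46.0, 36.0, 43.0, 27.0, 17.0, 0.0 m³/s; ΣQ_DR = 244.0 m³/s, peak = 59.0 m³/s.
Runoff depth d = ΣQ_DR·Δt / A = 244.0 × 10800 / (132 km²) = 19.96 mm.
The 1-cm UH is the DRH scaled by (10 mm)/d, so U_p = 59.0 × 10/19.96 = 29.6 m³/s.

U_p ≈ 29.6 m³/s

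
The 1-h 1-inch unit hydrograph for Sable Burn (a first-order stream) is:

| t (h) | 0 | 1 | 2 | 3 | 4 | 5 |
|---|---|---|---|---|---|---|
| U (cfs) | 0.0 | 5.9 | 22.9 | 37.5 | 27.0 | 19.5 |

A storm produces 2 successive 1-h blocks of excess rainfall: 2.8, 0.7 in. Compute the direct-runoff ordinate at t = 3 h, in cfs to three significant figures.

By discrete convolution, Q_j = Σ (P_i / 1 in) · U_{j−i}.
At t = 3 h (j=3): Q = (2.8/1)·37.5 + (0.7/1)·22.9 = 121 cfs.

Q ≈ 121 cfs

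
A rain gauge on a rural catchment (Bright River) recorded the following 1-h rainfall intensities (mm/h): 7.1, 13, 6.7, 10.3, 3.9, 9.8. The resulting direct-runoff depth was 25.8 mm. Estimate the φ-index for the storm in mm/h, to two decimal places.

Only the 5 blocks with intensity above φ contribute runoff: 7.1, 13, 6.7, 10.3, 9.8 mm/h.
Σ(I−φ)·Δt = d  ⇒  (7.1+13+6.7+10.3+9.8 − 5φ)·1 = 25.8
φ = (46.90 − 25.8/1) / 5 = 4.22 mm/h.

φ ≈ 4.22 mm/h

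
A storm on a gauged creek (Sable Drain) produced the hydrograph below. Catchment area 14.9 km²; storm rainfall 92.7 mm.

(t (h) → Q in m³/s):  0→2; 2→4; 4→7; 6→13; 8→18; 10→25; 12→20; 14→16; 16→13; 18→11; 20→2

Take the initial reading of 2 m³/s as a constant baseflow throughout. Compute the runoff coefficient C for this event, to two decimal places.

ΣQ_DR = 109.0 m³/s; V = ΣQ_DR·Δt = 7.848 × 10^5 m³.
Runoff depth d = V / A = 52.67 mm.
C = d / P = 52.67 / 92.7 = 0.57.

C ≈ 0.57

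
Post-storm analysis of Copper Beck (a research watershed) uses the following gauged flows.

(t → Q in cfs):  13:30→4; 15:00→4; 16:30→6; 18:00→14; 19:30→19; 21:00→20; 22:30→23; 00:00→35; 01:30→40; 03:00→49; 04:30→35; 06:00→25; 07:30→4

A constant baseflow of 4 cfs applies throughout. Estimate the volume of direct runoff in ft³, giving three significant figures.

Direct-runoff ordinates (Q − Q_b): 0.0, 0.0, 2.0, 10.0, 15.0, 16.0, 19.0, 31.0, 36.0, 45.0, 31.0, 21.0, 0.0 cfs.
ΣQ_DR = 226.0 cfs.
With Δt = 1.5 h = 5400 s, V = ΣQ_DR · Δt = 226.0 × 5400 = 1.22 × 10^6 ft³.

V ≈ 1.22 × 10^6 ft³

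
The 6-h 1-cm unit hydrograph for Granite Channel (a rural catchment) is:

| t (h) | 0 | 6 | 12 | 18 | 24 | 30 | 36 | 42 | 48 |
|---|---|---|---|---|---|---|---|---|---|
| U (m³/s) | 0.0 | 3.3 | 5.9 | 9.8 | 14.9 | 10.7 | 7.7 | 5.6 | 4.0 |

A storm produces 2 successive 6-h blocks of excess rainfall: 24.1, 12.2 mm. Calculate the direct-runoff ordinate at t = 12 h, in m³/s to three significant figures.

By discrete convolution, Q_j = Σ (P_i / 10 mm) · U_{j−i}.
At t = 12 h (j=2): Q = (24.1/10)·5.9 + (12.2/10)·3.3 = 18.2 m³/s.

Q ≈ 18.2 m³/s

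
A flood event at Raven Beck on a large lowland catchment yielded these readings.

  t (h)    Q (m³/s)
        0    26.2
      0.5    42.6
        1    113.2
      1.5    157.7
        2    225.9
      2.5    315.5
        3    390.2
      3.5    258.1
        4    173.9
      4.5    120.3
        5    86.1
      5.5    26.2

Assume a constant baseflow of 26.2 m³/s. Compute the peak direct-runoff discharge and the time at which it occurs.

Q_p = 364.0 m³/s at t = 3 h

Subtracting baseflow gives direct-runoff ordinates: 0.0, 16.4, 87.0, 131.5, 199.7, 289.3, 364.0, 231.9, 147.7, 94.1, 59.9, 0.0 m³/s.
The maximum is 364.0 m³/s, occurring at the reading for t = 3 h.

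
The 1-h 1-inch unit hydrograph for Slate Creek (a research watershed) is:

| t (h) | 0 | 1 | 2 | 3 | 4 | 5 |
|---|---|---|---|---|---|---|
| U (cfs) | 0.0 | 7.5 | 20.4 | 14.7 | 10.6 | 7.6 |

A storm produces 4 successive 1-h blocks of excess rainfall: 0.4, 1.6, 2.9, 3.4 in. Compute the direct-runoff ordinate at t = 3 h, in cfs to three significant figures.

Q ≈ 60.3 cfs

By discrete convolution, Q_j = Σ (P_i / 1 in) · U_{j−i}.
At t = 3 h (j=3): Q = (0.4/1)·14.7 + (1.6/1)·20.4 + (2.9/1)·7.5 + (3.4/1)·0.0 = 60.3 cfs.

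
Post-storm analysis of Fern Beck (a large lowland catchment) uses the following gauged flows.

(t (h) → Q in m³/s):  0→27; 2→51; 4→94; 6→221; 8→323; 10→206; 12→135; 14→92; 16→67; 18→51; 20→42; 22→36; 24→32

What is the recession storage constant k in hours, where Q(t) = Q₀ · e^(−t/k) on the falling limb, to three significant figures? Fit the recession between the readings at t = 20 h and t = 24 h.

k ≈ 14.7 h

On the falling limb, Q drops from 42 to 32 m³/s between t = 20 h and t = 24 h (Δt = 4 h).
k = −Δt / ln(Q₂/Q₁) = −4 / ln(32/42) = 14.7 h.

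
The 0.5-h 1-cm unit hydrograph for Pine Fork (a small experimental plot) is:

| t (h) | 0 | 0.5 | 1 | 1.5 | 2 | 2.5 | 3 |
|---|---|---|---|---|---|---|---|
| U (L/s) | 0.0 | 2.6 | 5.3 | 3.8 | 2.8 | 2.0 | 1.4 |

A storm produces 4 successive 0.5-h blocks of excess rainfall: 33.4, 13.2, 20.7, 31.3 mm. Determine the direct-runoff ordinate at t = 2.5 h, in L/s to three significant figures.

Q ≈ 34.8 L/s

By discrete convolution, Q_j = Σ (P_i / 10 mm) · U_{j−i}.
At t = 2.5 h (j=5): Q = (33.4/10)·2.0 + (13.2/10)·2.8 + (20.7/10)·3.8 + (31.3/10)·5.3 = 34.8 L/s.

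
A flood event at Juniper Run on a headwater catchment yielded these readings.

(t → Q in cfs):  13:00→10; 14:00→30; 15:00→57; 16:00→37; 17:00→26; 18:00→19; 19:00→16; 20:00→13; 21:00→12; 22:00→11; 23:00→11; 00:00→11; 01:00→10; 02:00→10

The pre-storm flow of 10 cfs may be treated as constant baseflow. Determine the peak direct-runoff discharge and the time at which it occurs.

Q_p = 47.0 cfs at t = 15:00

Subtracting baseflow gives direct-runoff ordinates: 0.0, 20.0, 47.0, 27.0, 16.0, 9.0, 6.0, 3.0, 2.0, 1.0, 1.0, 1.0, 0.0, 0.0 cfs.
The maximum is 47.0 cfs, occurring at the reading for t = 15:00.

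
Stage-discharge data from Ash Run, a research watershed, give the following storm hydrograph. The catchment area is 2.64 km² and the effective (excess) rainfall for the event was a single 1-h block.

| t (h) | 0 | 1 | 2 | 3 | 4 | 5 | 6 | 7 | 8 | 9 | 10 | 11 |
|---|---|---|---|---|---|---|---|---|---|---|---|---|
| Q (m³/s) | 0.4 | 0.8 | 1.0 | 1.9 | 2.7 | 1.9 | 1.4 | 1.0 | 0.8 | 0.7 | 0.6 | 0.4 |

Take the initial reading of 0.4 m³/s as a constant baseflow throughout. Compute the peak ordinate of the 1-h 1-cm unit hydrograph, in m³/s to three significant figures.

Direct runoff: 0.0, 0.4, 0.6, 1.5, 2.3, 1.5, 1.0, 0.6, 0.4, 0.3, 0.2, 0.0 m³/s; ΣQ_DR = 8.800 m³/s, peak = 2.3 m³/s.
Runoff depth d = ΣQ_DR·Δt / A = 8.800 × 3600 / (2.64 km²) = 12.00 mm.
The 1-cm UH is the DRH scaled by (10 mm)/d, so U_p = 2.3 × 10/12.00 = 1.92 m³/s.

U_p ≈ 1.92 m³/s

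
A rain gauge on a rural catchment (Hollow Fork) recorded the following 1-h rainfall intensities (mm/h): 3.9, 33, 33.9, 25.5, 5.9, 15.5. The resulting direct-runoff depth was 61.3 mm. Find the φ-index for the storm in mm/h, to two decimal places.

Only the 4 blocks with intensity above φ contribute runoff: 33, 33.9, 25.5, 15.5 mm/h.
Σ(I−φ)·Δt = d  ⇒  (33+33.9+25.5+15.5 − 4φ)·1 = 61.3
φ = (107.9 − 61.3/1) / 4 = 11.65 mm/h.

φ ≈ 11.65 mm/h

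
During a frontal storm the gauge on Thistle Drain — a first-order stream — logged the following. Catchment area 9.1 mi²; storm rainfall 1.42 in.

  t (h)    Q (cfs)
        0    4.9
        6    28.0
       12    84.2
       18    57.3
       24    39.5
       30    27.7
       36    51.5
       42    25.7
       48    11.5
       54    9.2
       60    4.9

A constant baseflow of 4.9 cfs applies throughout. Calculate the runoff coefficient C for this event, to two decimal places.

C ≈ 0.21

ΣQ_DR = 290.5 cfs; V = ΣQ_DR·Δt = 6.275 × 10^6 ft³.
Runoff depth d = V / A = 0.2968 in.
C = d / P = 0.2968 / 1.42 = 0.21.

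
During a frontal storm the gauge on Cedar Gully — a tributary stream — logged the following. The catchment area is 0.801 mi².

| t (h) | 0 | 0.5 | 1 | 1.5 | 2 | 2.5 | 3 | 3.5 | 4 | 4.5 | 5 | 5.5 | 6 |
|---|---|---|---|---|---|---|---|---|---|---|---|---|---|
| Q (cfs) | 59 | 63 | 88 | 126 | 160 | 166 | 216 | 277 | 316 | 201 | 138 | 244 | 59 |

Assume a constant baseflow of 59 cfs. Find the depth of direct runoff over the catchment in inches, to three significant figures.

d ≈ 1.30 in

Direct runoff: 0.0, 4.0, 29.0, 67.0, 101.0, 107.0, 157.0, 218.0, 257.0, 142.0, 79.0, 185.0, 0.0 cfs; ΣQ_DR = 1346 cfs.
V = ΣQ_DR · Δt = 1346 × 1800 s = 2.423 × 10^6 ft³.
Over A = 0.801 mi², depth = V / A = 1.30 in.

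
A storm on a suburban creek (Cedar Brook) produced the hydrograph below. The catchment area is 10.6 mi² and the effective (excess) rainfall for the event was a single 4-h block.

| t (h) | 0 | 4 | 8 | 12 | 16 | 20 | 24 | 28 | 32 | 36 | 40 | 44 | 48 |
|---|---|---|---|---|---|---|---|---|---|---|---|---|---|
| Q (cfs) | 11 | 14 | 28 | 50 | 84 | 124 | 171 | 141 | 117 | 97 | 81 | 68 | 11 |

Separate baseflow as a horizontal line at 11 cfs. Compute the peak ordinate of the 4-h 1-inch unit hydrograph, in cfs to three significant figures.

U_p ≈ 320 cfs

Direct runoff: 0.0, 3.0, 17.0, 39.0, 73.0, 113.0, 160.0, 130.0, 106.0, 86.0, 70.0, 57.0, 0.0 cfs; ΣQ_DR = 854.0 cfs, peak = 160.0 cfs.
Runoff depth d = ΣQ_DR·Δt / A = 854.0 × 14400 / (10.6 mi²) = 0.4994 in.
The 1-inch UH is the DRH scaled by (1 in)/d, so U_p = 160.0 × 1/0.4994 = 320 cfs.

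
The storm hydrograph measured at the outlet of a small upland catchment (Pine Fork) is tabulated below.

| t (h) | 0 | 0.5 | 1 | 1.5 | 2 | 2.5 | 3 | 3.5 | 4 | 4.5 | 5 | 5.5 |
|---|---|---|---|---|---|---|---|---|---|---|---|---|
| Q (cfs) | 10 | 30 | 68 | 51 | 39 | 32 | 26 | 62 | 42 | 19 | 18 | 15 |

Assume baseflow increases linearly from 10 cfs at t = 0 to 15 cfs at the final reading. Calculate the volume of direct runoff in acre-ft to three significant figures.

Direct-runoff ordinates (Q − Q_b): 0.00, 19.55, 57.09, 39.64, 27.18, 19.73, 13.27, 48.82, 28.36, 4.91, 3.45, 0.00 cfs.
ΣQ_DR = 262.0 cfs.
With Δt = 0.5 h = 1800 s, V = ΣQ_DR · Δt = 262.0 × 1800 = 4.72 × 10^5 ft³ = 10.8 acre-ft.

V ≈ 10.8 acre-ft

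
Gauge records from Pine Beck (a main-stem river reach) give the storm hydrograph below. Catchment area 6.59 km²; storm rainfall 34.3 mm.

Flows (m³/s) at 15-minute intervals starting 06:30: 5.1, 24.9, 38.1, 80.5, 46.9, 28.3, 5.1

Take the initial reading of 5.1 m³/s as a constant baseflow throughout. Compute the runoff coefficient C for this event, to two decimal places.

ΣQ_DR = 193.2 m³/s; V = ΣQ_DR·Δt = 1.739 × 10^5 m³.
Runoff depth d = V / A = 26.39 mm.
C = d / P = 26.39 / 34.3 = 0.77.

C ≈ 0.77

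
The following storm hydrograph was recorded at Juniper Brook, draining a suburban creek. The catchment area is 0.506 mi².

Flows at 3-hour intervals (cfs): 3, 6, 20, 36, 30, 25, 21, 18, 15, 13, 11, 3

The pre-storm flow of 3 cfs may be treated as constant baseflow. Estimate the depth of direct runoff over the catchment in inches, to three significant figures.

d ≈ 1.52 in

Direct runoff: 0.0, 3.0, 17.0, 33.0, 27.0, 22.0, 18.0, 15.0, 12.0, 10.0, 8.0, 0.0 cfs; ΣQ_DR = 165.0 cfs.
V = ΣQ_DR · Δt = 165.0 × 10800 s = 1.782 × 10^6 ft³.
Over A = 0.506 mi², depth = V / A = 1.52 in.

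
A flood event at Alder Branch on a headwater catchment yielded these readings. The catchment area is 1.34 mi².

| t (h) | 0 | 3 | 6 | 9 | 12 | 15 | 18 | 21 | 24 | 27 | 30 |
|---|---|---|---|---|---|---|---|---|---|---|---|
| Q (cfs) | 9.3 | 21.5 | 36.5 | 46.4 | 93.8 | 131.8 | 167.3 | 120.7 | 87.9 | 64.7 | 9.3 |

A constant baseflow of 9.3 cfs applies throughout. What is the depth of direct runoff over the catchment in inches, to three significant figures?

Direct runoff: 0.0, 12.2, 27.2, 37.1, 84.5, 122.5, 158.0, 111.4, 78.6, 55.4, 0.0 cfs; ΣQ_DR = 686.9 cfs.
V = ΣQ_DR · Δt = 686.9 × 10800 s = 7.419 × 10^6 ft³.
Over A = 1.34 mi², depth = V / A = 2.38 in.

d ≈ 2.38 in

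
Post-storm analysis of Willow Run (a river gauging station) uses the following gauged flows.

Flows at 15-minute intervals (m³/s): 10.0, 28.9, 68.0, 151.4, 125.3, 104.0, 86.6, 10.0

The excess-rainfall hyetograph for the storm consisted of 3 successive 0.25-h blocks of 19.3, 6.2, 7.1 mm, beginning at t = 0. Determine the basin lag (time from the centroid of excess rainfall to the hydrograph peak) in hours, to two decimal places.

Centroid of excess rainfall: t_c = Σ P_i·t̄_i / ΣP_i = 0.2814 h (block centres at 0.125, 0.375, 0.625 h).
Hydrograph peak occurs at t = 0.75 h, so basin lag t_L = 0.75 − 0.2814 = 0.47 h.

t_L ≈ 0.47 h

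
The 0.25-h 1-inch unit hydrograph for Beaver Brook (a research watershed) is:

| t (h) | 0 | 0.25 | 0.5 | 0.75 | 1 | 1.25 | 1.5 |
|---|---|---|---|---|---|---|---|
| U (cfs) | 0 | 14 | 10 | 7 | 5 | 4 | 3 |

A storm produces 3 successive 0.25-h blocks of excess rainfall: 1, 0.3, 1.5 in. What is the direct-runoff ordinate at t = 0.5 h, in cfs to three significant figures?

Q ≈ 14.2 cfs

By discrete convolution, Q_j = Σ (P_i / 1 in) · U_{j−i}.
At t = 0.5 h (j=2): Q = (1/1)·10 + (0.3/1)·14 + (1.5/1)·0 = 14.2 cfs.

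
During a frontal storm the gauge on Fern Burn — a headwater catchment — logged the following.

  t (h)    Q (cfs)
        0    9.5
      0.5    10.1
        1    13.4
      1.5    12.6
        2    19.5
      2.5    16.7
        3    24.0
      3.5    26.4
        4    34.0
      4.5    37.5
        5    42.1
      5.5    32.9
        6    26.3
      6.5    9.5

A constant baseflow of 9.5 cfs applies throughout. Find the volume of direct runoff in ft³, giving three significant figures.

Direct-runoff ordinates (Q − Q_b): 0.0, 0.6, 3.9, 3.1, 10.0, 7.2, 14.5, 16.9, 24.5, 28.0, 32.6, 23.4, 16.8, 0.0 cfs.
ΣQ_DR = 181.5 cfs.
With Δt = 0.5 h = 1800 s, V = ΣQ_DR · Δt = 181.5 × 1800 = 3.27 × 10^5 ft³.

V ≈ 3.27 × 10^5 ft³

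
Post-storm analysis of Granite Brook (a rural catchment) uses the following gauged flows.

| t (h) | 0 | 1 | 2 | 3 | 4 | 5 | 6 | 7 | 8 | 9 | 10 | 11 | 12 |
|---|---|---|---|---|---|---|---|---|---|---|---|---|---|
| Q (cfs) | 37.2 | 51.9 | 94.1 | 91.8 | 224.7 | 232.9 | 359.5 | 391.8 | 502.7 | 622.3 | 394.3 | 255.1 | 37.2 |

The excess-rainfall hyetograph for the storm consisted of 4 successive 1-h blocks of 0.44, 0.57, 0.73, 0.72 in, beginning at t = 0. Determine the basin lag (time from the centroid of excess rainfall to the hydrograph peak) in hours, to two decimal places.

Centroid of excess rainfall: t_c = Σ P_i·t̄_i / ΣP_i = 2.2033 h (block centres at 0.5, 1.5, 2.5, 3.5 h).
Hydrograph peak occurs at t = 9 h, so basin lag t_L = 9 − 2.2033 = 6.80 h.

t_L ≈ 6.80 h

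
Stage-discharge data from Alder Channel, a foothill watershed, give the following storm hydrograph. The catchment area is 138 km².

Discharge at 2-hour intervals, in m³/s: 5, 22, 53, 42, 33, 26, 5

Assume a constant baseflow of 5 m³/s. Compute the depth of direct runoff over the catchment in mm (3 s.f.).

d ≈ 7.88 mm

Direct runoff: 0.0, 17.0, 48.0, 37.0, 28.0, 21.0, 0.0 m³/s; ΣQ_DR = 151.0 m³/s.
V = ΣQ_DR · Δt = 151.0 × 7200 s = 1.087 × 10^6 m³.
Over A = 138 km², depth = V / A = 7.88 mm.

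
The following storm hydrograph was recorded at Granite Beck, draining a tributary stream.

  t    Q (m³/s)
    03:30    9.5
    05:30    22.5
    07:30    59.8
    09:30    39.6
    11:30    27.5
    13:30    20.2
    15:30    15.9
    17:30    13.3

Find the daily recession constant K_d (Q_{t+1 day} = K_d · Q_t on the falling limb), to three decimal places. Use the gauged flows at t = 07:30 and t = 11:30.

Between t = 07:30 and t = 11:30 the flow falls from 59.8 to 27.5 m³/s over 2×2 h = 4 h.
Per-interval ratio K = (27.5/59.8)^(1/2) = 0.6781; K_d = K^(24/2) = 0.009.

K_d ≈ 0.009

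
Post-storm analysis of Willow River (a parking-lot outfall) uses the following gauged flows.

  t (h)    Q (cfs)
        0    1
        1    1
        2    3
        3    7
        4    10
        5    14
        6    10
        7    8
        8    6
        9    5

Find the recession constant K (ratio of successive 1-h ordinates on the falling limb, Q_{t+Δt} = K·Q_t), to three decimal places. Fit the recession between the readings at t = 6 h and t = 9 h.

Using the recession-limb readings at t = 6 h and t = 9 h: Q falls from 10 to 5 cfs over 3 intervals.
K = (Q₂/Q₁)^(1/3) = (5/10)^(1/3) = 0.794.

K ≈ 0.794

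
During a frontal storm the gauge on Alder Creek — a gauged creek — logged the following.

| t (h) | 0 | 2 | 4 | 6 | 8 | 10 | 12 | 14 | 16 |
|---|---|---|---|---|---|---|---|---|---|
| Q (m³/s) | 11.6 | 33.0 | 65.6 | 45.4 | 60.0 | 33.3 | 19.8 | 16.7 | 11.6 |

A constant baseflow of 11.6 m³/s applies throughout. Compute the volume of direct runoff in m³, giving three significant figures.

Direct-runoff ordinates (Q − Q_b): 0.0, 21.4, 54.0, 33.8, 48.4, 21.7, 8.2, 5.1, 0.0 m³/s.
ΣQ_DR = 192.6 m³/s.
With Δt = 2 h = 7200 s, V = ΣQ_DR · Δt = 192.6 × 7200 = 1.39 × 10^6 m³.

V ≈ 1.39 × 10^6 m³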